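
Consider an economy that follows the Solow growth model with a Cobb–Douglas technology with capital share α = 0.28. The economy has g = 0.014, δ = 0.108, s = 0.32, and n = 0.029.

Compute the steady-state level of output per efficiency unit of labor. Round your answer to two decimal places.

y* ≈ 1.34

In steady state, investment equals break-even investment: s·k^α = (n + g + δ)·k.
Dividing both sides by k: k^(1−α) = s / (n + g + δ).
k^0.72 = 0.32 / (0.029 + 0.014 + 0.108) = 0.32 / 0.151 = 2.1192
k* = 2.1192^(1/0.72) ≈ 2.8380
y* = (k*)^α = 2.8380^0.28 ≈ 1.3392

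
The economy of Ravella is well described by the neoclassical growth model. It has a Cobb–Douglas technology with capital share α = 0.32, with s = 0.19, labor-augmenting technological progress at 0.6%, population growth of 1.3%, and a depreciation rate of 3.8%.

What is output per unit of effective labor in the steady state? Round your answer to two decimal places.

y* ≈ 1.76

In steady state, investment equals break-even investment: s·k^α = (n + g + δ)·k.
Rearranging, k^(1−α) = s / (n + g + δ).
k^0.68 = 0.19 / (0.013 + 0.006 + 0.038) = 0.19 / 0.057 = 3.3333
k* = 3.3333^(1/0.68) ≈ 5.8740
y* = (k*)^α = 5.8740^0.32 ≈ 1.7622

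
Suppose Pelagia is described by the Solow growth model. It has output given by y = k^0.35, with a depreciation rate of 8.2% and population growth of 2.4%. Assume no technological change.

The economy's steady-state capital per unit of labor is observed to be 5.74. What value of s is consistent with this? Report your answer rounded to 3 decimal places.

Steady state requires s·f(k) = (n + δ)·k, i.e. s·k^α = (n + δ)·k.
So s / (n + δ) = (k*)^(1−α) = 5.74^0.65 = 3.1138.
Therefore s = 3.1138 × (n + δ) = 3.1138 × 0.106 = 0.3301.

s ≈ 0.330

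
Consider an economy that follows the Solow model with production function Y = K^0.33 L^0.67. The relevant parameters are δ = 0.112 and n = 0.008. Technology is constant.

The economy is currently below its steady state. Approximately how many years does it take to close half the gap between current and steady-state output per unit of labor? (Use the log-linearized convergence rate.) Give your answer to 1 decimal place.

Near the steady state the convergence rate is λ = (1 − α)(n + δ).
λ = (1 − 0.33) × 0.120 = 0.67 × 0.120 = 0.0804
Half-life = ln 2 / λ = 0.6931 / 0.0804 ≈ 8.62 years

about 8.6 years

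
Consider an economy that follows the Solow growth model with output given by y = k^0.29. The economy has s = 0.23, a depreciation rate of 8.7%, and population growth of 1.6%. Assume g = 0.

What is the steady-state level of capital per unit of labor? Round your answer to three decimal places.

k* = 3.100

Steady state requires s·f(k) = (n + δ)·k, i.e. s·k^α = (n + δ)·k.
Rearranging, k^(1−α) = s / (n + δ).
k^0.71 = 0.23 / (0.016 + 0.087) = 0.23 / 0.103 = 2.2330
k* = 2.2330^(1/0.71) ≈ 3.1002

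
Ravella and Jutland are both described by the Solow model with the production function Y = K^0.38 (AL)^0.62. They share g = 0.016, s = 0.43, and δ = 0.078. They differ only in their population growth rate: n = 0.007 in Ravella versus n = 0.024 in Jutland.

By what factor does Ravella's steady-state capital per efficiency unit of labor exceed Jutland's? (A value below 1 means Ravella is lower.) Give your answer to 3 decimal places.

Steady-state k* = [s/(n + g + δ)]^(1/(1−α)), so the ratio is [ (s_R/(n + g + δ)_R) / (s_J/(n + g + δ)_J) ]^1.6129.
s_R/(n + g + δ)_R = 0.43/0.101 = 4.2574; s_J/(n + g + δ)_J = 0.43/0.118 = 3.6441.
Ratio = (4.2574/3.6441)^1.6129 = 1.1683^1.6129 ≈ 1.2852

k*_R / k*_J ≈ 1.285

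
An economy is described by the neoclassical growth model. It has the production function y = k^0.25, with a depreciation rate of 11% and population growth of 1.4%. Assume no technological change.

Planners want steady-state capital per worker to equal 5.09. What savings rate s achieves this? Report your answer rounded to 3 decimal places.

s ≈ 0.420

In steady state, investment equals break-even investment: s·k^α = (n + δ)·k.
So s / (n + δ) = (k*)^(1−α) = 5.09^0.75 = 3.3887.
Therefore s = 3.3887 × (n + δ) = 3.3887 × 0.124 = 0.4202.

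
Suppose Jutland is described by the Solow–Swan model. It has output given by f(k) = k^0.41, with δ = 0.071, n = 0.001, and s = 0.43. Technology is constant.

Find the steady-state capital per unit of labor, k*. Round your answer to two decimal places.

k* = 20.68

In steady state, investment equals break-even investment: s·k^α = (n + δ)·k.
Dividing both sides by k: k^(1−α) = s / (n + δ).
k^0.59 = 0.43 / (0.001 + 0.071) = 0.43 / 0.072 = 5.9722
k* = 5.9722^(1/0.59) ≈ 20.6767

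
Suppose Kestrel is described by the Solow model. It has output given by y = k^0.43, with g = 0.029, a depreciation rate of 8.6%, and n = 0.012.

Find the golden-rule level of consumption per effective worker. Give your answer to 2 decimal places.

c_gold ≈ 1.43

At the golden rule, f'(k) = n + g + δ, so α·k^(α−1) = n + g + δ and k_gold = (α/(n + g + δ))^(1/(1−α)).
k_gold = (0.43/0.127)^(1/0.57) = 3.3858^1.7544 ≈ 8.4965
c_gold = f(k_gold) − (n + g + δ)·k_gold = 2.5094 − 0.127×8.4965 ≈ 1.4303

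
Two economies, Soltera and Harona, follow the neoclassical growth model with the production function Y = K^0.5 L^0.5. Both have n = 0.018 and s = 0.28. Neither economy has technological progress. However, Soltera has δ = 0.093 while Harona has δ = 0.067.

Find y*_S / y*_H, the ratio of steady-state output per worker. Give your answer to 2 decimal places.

ratio ≈ 0.77

Steady-state y* = [s/(n + δ)]^(α/(1−α)), so the ratio is [ (s_S/(n + δ)_S) / (s_H/(n + δ)_H) ]^1.
s_S/(n + δ)_S = 0.28/0.111 = 2.5225; s_H/(n + δ)_H = 0.28/0.085 = 3.2941.
Ratio = (2.5225/3.2941)^1 = 0.7658^1 ≈ 0.7658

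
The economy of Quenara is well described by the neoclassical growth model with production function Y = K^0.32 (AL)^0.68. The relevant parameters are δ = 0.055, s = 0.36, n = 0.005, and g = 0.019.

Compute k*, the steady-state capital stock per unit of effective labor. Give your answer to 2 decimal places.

k* = 9.30

Steady state requires s·f(k) = (n + g + δ)·k, i.e. s·k^α = (n + g + δ)·k.
Rearranging, k^(1−α) = s / (n + g + δ).
k^0.68 = 0.36 / (0.005 + 0.019 + 0.055) = 0.36 / 0.079 = 4.5570
k* = 4.5570^(1/0.68) ≈ 9.3035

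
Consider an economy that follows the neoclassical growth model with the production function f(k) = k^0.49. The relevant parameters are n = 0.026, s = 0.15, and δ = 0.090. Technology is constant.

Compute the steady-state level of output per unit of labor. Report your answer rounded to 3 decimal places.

y* = 1.280

At the steady state, Δk = 0, so s·k^α = (n + δ)·k.
Rearranging, k^(1−α) = s / (n + δ).
k^0.51 = 0.15 / (0.026 + 0.090) = 0.15 / 0.116 = 1.2931
k* = 1.2931^(1/0.51) ≈ 1.6553
y* = (k*)^α = 1.6553^0.49 ≈ 1.2801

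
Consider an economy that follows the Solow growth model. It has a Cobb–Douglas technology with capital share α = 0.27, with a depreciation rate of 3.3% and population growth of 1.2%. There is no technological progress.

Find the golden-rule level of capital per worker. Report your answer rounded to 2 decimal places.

k_gold ≈ 11.64

The golden rule sets f'(k) = n + δ, i.e. α·k^(α−1) = n + δ.
So k^(1−α) = α / (n + δ) = 0.27 / 0.045 = 6.0000.
k_gold = 6.0000^(1/0.73) ≈ 11.6402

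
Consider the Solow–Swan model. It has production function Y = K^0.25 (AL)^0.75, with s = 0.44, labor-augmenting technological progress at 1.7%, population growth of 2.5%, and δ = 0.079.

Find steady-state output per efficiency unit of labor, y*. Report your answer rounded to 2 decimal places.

At the steady state, Δk = 0, so s·k^α = (n + g + δ)·k.
Dividing both sides by k: k^(1−α) = s / (n + g + δ).
k^0.75 = 0.44 / (0.025 + 0.017 + 0.079) = 0.44 / 0.121 = 3.6364
k* = 3.6364^(1/0.75) ≈ 5.5919
y* = (k*)^α = 5.5919^0.25 ≈ 1.5378

y* = 1.54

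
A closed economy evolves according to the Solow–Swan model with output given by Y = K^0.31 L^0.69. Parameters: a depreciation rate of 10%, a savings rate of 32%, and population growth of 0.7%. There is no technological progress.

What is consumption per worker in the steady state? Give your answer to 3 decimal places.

In steady state, investment equals break-even investment: s·k^α = (n + δ)·k.
Dividing both sides by k: k^(1−α) = s / (n + δ).
k^0.69 = 0.32 / (0.007 + 0.100) = 0.32 / 0.107 = 2.9907
k* = 2.9907^(1/0.69) ≈ 4.8924
y* = (k*)^α = 4.8924^0.31 ≈ 1.6359
c* = (1 − s)·y* = (1 − 0.32) × 1.6359 ≈ 1.1124

c* ≈ 1.112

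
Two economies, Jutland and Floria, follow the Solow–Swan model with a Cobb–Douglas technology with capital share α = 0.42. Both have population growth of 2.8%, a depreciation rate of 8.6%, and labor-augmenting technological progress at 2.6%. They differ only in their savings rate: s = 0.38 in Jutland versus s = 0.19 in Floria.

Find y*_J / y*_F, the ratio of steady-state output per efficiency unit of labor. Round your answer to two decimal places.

ratio ≈ 1.65

Steady-state y* = [s/(n + g + δ)]^(α/(1−α)), so the ratio is [ (s_J/(n + g + δ)_J) / (s_F/(n + g + δ)_F) ]^0.7241.
s_J/(n + g + δ)_J = 0.38/0.140 = 2.7143; s_F/(n + g + δ)_F = 0.19/0.140 = 1.3571.
Ratio = (2.7143/1.3571)^0.7241 = 2.0001^0.7241 ≈ 1.6519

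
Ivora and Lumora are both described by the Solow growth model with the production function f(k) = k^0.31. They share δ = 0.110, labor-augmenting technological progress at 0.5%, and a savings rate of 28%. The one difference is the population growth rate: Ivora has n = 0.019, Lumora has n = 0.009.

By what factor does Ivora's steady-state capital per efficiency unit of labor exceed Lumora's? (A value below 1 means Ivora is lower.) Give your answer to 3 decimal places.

ratio ≈ 0.894

Steady-state k* = [s/(n + g + δ)]^(1/(1−α)), so the ratio is [ (s_I/(n + g + δ)_I) / (s_L/(n + g + δ)_L) ]^1.4493.
s_I/(n + g + δ)_I = 0.28/0.134 = 2.0896; s_L/(n + g + δ)_L = 0.28/0.124 = 2.2581.
Ratio = (2.0896/2.2581)^1.4493 = 0.9254^1.4493 ≈ 0.8937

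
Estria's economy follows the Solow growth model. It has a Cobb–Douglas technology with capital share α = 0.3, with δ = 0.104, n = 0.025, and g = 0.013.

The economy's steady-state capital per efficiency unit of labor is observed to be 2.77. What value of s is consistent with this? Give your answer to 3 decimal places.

In steady state, investment equals break-even investment: s·k^α = (n + g + δ)·k.
So s / (n + g + δ) = (k*)^(1−α) = 2.77^0.7 = 2.0405.
Therefore s = 2.0405 × (n + g + δ) = 2.0405 × 0.142 = 0.2898.

s ≈ 0.290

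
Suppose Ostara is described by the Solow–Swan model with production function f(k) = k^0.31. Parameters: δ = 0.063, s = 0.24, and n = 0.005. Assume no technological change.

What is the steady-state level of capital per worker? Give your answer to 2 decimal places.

Steady state requires s·f(k) = (n + δ)·k, i.e. s·k^α = (n + δ)·k.
Rearranging, k^(1−α) = s / (n + δ).
k^0.69 = 0.24 / (0.005 + 0.063) = 0.24 / 0.068 = 3.5294
k* = 3.5294^(1/0.69) ≈ 6.2197

k* = 6.22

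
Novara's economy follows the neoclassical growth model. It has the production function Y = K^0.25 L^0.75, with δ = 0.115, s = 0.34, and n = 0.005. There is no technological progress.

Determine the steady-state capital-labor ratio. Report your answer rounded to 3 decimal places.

k* = 4.009

In steady state, investment equals break-even investment: s·k^α = (n + δ)·k.
Dividing both sides by k: k^(1−α) = s / (n + δ).
k^0.75 = 0.34 / (0.005 + 0.115) = 0.34 / 0.120 = 2.8333
k* = 2.8333^(1/0.75) ≈ 4.0092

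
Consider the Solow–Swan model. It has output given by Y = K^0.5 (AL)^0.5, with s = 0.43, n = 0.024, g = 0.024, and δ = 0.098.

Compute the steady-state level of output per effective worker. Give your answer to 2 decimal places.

y* ≈ 2.95

At the steady state, Δk = 0, so s·k^α = (n + g + δ)·k.
Dividing both sides by k: k^(1−α) = s / (n + g + δ).
k^0.5 = 0.43 / (0.024 + 0.024 + 0.098) = 0.43 / 0.146 = 2.9452
k* = 2.9452^(1/0.5) ≈ 8.6742
y* = (k*)^α = 8.6742^0.5 ≈ 2.9452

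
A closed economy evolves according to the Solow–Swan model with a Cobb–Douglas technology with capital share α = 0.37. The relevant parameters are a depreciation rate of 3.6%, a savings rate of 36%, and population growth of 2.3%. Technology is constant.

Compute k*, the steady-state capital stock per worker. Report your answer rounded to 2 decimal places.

At the steady state, Δk = 0, so s·k^α = (n + δ)·k.
Dividing both sides by k: k^(1−α) = s / (n + δ).
k^0.63 = 0.36 / (0.023 + 0.036) = 0.36 / 0.059 = 6.1017
k* = 6.1017^(1/0.63) ≈ 17.6501

k* = 17.65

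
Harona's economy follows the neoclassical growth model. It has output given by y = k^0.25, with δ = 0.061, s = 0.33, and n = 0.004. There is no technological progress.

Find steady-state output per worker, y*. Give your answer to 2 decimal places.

Steady state requires s·f(k) = (n + δ)·k, i.e. s·k^α = (n + δ)·k.
Rearranging, k^(1−α) = s / (n + δ).
k^0.75 = 0.33 / (0.004 + 0.061) = 0.33 / 0.065 = 5.0769
k* = 5.0769^(1/0.75) ≈ 8.7257
y* = (k*)^α = 8.7257^0.25 ≈ 1.7187

y* ≈ 1.72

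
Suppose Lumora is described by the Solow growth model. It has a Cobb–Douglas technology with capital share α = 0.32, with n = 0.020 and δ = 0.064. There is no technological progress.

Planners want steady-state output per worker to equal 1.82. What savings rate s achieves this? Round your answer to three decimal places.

Steady state requires s·f(k) = (n + δ)·k, i.e. s·k^α = (n + δ)·k.
Since y* = [s/(n + δ)]^(α/(1−α)), we have s/(n + δ) = (y*)^((1−α)/α) = 1.82^2.125 = 3.5699.
Therefore s = 3.5699 × (n + δ) = 3.5699 × 0.084 = 0.2999.

s ≈ 0.300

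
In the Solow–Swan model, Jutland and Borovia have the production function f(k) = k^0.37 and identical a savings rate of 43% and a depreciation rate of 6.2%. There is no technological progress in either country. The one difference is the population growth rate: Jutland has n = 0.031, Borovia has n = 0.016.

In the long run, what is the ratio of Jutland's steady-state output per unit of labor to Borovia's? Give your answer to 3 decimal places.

y*_J / y*_B ≈ 0.902

Steady-state y* = [s/(n + δ)]^(α/(1−α)), so the ratio is [ (s_J/(n + δ)_J) / (s_B/(n + δ)_B) ]^0.5873.
s_J/(n + δ)_J = 0.43/0.093 = 4.6237; s_B/(n + δ)_B = 0.43/0.078 = 5.5128.
Ratio = (4.6237/5.5128)^0.5873 = 0.8387^0.5873 ≈ 0.9018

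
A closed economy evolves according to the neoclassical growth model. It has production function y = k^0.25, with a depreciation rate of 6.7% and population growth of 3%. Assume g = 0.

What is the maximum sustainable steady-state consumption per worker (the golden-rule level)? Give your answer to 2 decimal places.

c_gold ≈ 1.03

At the golden rule, f'(k) = n + δ, so α·k^(α−1) = n + δ and k_gold = (α/(n + δ))^(1/(1−α)).
k_gold = (0.25/0.097)^(1/0.75) = 2.5773^1.3333 ≈ 3.5335
c_gold = f(k_gold) − (n + δ)·k_gold = 1.3710 − 0.097×3.5335 ≈ 1.0283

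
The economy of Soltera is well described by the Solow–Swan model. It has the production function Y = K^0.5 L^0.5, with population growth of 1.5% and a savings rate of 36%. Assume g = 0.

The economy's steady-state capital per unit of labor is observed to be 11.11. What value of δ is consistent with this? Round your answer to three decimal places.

δ ≈ 0.093

Steady state requires s·f(k) = (n + δ)·k, i.e. s·k^α = (n + δ)·k.
So s / (n + δ) = (k*)^(1−α) = 11.11^0.5 = 3.3332.
Therefore n + δ = s / 3.3332 = 0.36 / 3.3332 = 0.1080, so δ = 0.1080 − 0.015 = 0.0930.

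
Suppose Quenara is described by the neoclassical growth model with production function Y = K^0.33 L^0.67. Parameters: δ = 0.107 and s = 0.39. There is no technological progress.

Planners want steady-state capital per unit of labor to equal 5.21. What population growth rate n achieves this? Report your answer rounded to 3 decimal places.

n ≈ 0.022

In steady state, investment equals break-even investment: s·k^α = (n + δ)·k.
So s / (n + δ) = (k*)^(1−α) = 5.21^0.67 = 3.0219.
Therefore n + δ = s / 3.0219 = 0.39 / 3.0219 = 0.1291, so n = 0.1291 − 0.107 = 0.0221.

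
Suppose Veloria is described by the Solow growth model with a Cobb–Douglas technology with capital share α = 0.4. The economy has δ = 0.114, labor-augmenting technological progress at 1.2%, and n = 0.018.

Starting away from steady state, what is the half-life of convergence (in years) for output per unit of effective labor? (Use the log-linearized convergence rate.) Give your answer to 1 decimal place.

half-life ≈ 8.0 years

Near the steady state the convergence rate is λ = (1 − α)(n + g + δ).
λ = (1 − 0.4) × 0.144 = 0.6 × 0.144 = 0.0864
Half-life = ln 2 / λ = 0.6931 / 0.0864 ≈ 8.02 years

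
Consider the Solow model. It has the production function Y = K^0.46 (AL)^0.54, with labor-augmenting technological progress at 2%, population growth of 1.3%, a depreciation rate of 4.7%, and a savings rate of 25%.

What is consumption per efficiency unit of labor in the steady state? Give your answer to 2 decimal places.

In steady state, investment equals break-even investment: s·k^α = (n + g + δ)·k.
Dividing both sides by k: k^(1−α) = s / (n + g + δ).
k^0.54 = 0.25 / (0.013 + 0.020 + 0.047) = 0.25 / 0.080 = 3.1250
k* = 3.1250^(1/0.54) ≈ 8.2488
y* = (k*)^α = 8.2488^0.46 ≈ 2.6396
c* = (1 − s)·y* = (1 − 0.25) × 2.6396 ≈ 1.9797

c* ≈ 1.98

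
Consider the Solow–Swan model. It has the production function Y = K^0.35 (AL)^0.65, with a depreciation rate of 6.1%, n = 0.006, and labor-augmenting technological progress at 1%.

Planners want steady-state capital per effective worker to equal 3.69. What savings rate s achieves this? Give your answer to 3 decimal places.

At the steady state, Δk = 0, so s·k^α = (n + g + δ)·k.
So s / (n + g + δ) = (k*)^(1−α) = 3.69^0.65 = 2.3365.
Therefore s = 2.3365 × (n + g + δ) = 2.3365 × 0.077 = 0.1799.

s ≈ 0.180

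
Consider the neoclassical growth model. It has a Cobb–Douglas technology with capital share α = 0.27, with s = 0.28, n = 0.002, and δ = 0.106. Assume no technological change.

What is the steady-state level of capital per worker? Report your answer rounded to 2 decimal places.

At the steady state, Δk = 0, so s·k^α = (n + δ)·k.
Dividing both sides by k: k^(1−α) = s / (n + δ).
k^0.73 = 0.28 / (0.002 + 0.106) = 0.28 / 0.108 = 2.5926
k* = 2.5926^(1/0.73) ≈ 3.6877

k* ≈ 3.69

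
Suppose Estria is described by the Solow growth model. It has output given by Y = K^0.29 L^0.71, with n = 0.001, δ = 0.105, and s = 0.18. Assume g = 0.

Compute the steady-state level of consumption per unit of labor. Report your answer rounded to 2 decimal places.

c* ≈ 1.02

At the steady state, Δk = 0, so s·k^α = (n + δ)·k.
Dividing both sides by k: k^(1−α) = s / (n + δ).
k^0.71 = 0.18 / (0.001 + 0.105) = 0.18 / 0.106 = 1.6981
k* = 1.6981^(1/0.71) ≈ 2.1081
y* = (k*)^α = 2.1081^0.29 ≈ 1.2414
c* = (1 − s)·y* = (1 − 0.18) × 1.2414 ≈ 1.0179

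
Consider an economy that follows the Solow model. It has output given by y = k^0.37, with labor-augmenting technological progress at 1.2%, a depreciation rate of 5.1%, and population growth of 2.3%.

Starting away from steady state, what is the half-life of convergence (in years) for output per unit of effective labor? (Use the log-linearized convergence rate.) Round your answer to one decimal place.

Near the steady state the convergence rate is λ = (1 − α)(n + g + δ).
λ = (1 − 0.37) × 0.086 = 0.63 × 0.086 = 0.05418
Half-life = ln 2 / λ = 0.6931 / 0.05418 ≈ 12.79 years

about 12.8 years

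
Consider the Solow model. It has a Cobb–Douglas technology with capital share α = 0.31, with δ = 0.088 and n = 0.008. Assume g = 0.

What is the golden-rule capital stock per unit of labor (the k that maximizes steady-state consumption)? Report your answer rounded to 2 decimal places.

k_gold ≈ 5.47

The golden rule sets f'(k) = n + δ, i.e. α·k^(α−1) = n + δ.
So k^(1−α) = α / (n + δ) = 0.31 / 0.096 = 3.2292.
k_gold = 3.2292^(1/0.69) ≈ 5.4679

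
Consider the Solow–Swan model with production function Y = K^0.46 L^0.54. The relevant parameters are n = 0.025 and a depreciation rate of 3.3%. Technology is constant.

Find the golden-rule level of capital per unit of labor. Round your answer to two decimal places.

k_gold ≈ 46.28

The golden rule sets f'(k) = n + δ, i.e. α·k^(α−1) = n + δ.
So k^(1−α) = α / (n + δ) = 0.46 / 0.058 = 7.9310.
k_gold = 7.9310^(1/0.54) ≈ 46.2831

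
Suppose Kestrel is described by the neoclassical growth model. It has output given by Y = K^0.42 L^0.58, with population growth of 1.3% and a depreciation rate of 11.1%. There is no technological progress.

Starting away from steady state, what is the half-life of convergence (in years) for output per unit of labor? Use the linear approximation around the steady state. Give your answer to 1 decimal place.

half-life ≈ 9.6 years

Near the steady state the convergence rate is λ = (1 − α)(n + δ).
λ = (1 − 0.42) × 0.124 = 0.58 × 0.124 = 0.07192
Half-life = ln 2 / λ = 0.6931 / 0.07192 ≈ 9.64 years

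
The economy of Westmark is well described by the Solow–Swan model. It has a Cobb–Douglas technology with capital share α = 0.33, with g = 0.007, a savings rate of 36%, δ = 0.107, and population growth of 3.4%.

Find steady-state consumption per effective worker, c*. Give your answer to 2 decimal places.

At the steady state, Δk = 0, so s·k^α = (n + g + δ)·k.
Dividing both sides by k: k^(1−α) = s / (n + g + δ).
k^0.67 = 0.36 / (0.034 + 0.007 + 0.107) = 0.36 / 0.148 = 2.4324
k* = 2.4324^(1/0.67) ≈ 3.7685
y* = (k*)^α = 3.7685^0.33 ≈ 1.5493
c* = (1 − s)·y* = (1 − 0.36) × 1.5493 ≈ 0.9916

c* = 0.99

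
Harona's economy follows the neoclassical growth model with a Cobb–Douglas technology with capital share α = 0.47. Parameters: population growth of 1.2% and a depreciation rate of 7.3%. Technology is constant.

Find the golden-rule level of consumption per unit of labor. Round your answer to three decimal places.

At the golden rule, f'(k) = n + δ, so α·k^(α−1) = n + δ and k_gold = (α/(n + δ))^(1/(1−α)).
k_gold = (0.47/0.085)^(1/0.53) = 5.5294^1.8868 ≈ 25.1933
c_gold = f(k_gold) − (n + δ)·k_gold = 4.5562 − 0.085×25.1933 ≈ 2.4148

c_gold ≈ 2.415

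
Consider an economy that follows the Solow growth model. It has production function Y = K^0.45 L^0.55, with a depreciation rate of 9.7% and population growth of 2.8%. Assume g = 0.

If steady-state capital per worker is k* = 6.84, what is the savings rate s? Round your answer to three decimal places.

s ≈ 0.360

Steady state requires s·f(k) = (n + δ)·k, i.e. s·k^α = (n + δ)·k.
So s / (n + δ) = (k*)^(1−α) = 6.84^0.55 = 2.8793.
Therefore s = 2.8793 × (n + δ) = 2.8793 × 0.125 = 0.3599.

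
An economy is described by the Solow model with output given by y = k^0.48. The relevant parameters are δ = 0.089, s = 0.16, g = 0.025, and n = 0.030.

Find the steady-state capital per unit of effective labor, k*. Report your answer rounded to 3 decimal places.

k* ≈ 1.225

Steady state requires s·f(k) = (n + g + δ)·k, i.e. s·k^α = (n + g + δ)·k.
Dividing both sides by k: k^(1−α) = s / (n + g + δ).
k^0.52 = 0.16 / (0.030 + 0.025 + 0.089) = 0.16 / 0.144 = 1.1111
k* = 1.1111^(1/0.52) ≈ 1.2246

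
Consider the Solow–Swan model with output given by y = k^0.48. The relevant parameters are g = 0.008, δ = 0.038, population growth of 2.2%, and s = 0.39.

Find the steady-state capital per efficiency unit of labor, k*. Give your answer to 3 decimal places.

k* ≈ 28.758

In steady state, investment equals break-even investment: s·k^α = (n + g + δ)·k.
Rearranging, k^(1−α) = s / (n + g + δ).
k^0.52 = 0.39 / (0.022 + 0.008 + 0.038) = 0.39 / 0.068 = 5.7353
k* = 5.7353^(1/0.52) ≈ 28.7582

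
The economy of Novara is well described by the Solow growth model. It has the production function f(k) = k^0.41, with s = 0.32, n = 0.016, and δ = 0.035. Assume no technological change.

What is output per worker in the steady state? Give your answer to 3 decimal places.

At the steady state, Δk = 0, so s·k^α = (n + δ)·k.
Dividing both sides by k: k^(1−α) = s / (n + δ).
k^0.59 = 0.32 / (0.016 + 0.035) = 0.32 / 0.051 = 6.2745
k* = 6.2745^(1/0.59) ≈ 22.4817
y* = (k*)^α = 22.4817^0.41 ≈ 3.5830

y* = 3.583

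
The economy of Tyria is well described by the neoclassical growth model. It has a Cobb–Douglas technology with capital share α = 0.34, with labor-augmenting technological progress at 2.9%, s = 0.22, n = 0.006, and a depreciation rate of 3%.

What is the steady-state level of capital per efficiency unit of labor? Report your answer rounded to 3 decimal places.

At the steady state, Δk = 0, so s·k^α = (n + g + δ)·k.
Rearranging, k^(1−α) = s / (n + g + δ).
k^0.66 = 0.22 / (0.006 + 0.029 + 0.030) = 0.22 / 0.065 = 3.3846
k* = 3.3846^(1/0.66) ≈ 6.3428

k* = 6.343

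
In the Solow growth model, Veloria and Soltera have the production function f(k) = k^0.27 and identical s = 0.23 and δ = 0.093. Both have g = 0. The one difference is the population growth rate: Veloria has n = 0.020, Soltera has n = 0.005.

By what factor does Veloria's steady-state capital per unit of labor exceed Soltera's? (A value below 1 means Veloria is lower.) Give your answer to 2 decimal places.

Steady-state k* = [s/(n + δ)]^(1/(1−α)), so the ratio is [ (s_V/(n + δ)_V) / (s_S/(n + δ)_S) ]^1.3699.
s_V/(n + δ)_V = 0.23/0.113 = 2.0354; s_S/(n + δ)_S = 0.23/0.098 = 2.3469.
Ratio = (2.0354/2.3469)^1.3699 = 0.8673^1.3699 ≈ 0.8228

k*_V / k*_S ≈ 0.82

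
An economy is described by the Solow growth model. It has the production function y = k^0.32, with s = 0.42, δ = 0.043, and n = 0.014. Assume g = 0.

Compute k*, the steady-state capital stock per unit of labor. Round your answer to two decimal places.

k* = 18.86

In steady state, investment equals break-even investment: s·k^α = (n + δ)·k.
Dividing both sides by k: k^(1−α) = s / (n + δ).
k^0.68 = 0.42 / (0.014 + 0.043) = 0.42 / 0.057 = 7.3684
k* = 7.3684^(1/0.68) ≈ 18.8603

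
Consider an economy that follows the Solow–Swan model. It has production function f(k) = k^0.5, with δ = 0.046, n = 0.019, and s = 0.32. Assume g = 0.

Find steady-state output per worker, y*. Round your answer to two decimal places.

y* ≈ 4.92

At the steady state, Δk = 0, so s·k^α = (n + δ)·k.
Dividing both sides by k: k^(1−α) = s / (n + δ).
k^0.5 = 0.32 / (0.019 + 0.046) = 0.32 / 0.065 = 4.9231
k* = 4.9231^(1/0.5) ≈ 24.2369
y* = (k*)^α = 24.2369^0.5 ≈ 4.9231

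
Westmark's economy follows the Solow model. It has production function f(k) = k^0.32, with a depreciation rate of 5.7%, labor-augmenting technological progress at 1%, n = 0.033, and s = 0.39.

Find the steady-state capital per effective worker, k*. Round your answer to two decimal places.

Steady state requires s·f(k) = (n + g + δ)·k, i.e. s·k^α = (n + g + δ)·k.
Dividing both sides by k: k^(1−α) = s / (n + g + δ).
k^0.68 = 0.39 / (0.033 + 0.010 + 0.057) = 0.39 / 0.100 = 3.9000
k* = 3.9000^(1/0.68) ≈ 7.3997

k* ≈ 7.40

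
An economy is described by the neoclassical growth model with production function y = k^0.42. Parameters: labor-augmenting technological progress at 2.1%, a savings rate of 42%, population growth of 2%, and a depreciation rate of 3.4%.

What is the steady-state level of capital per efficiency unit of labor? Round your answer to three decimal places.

In steady state, investment equals break-even investment: s·k^α = (n + g + δ)·k.
Dividing both sides by k: k^(1−α) = s / (n + g + δ).
k^0.58 = 0.42 / (0.020 + 0.021 + 0.034) = 0.42 / 0.075 = 5.6000
k* = 5.6000^(1/0.58) ≈ 19.4975

k* = 19.498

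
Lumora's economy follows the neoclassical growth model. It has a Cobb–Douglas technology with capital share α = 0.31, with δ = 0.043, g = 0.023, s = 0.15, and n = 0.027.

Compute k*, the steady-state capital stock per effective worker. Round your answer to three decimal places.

In steady state, investment equals break-even investment: s·k^α = (n + g + δ)·k.
Dividing both sides by k: k^(1−α) = s / (n + g + δ).
k^0.69 = 0.15 / (0.027 + 0.023 + 0.043) = 0.15 / 0.093 = 1.6129
k* = 1.6129^(1/0.69) ≈ 1.9993

k* = 1.999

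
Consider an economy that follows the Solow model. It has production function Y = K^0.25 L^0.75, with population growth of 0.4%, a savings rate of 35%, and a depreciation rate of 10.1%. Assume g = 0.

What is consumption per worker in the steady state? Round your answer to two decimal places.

c* = 0.97

In steady state, investment equals break-even investment: s·k^α = (n + δ)·k.
Dividing both sides by k: k^(1−α) = s / (n + δ).
k^0.75 = 0.35 / (0.004 + 0.101) = 0.35 / 0.105 = 3.3333
k* = 3.3333^(1/0.75) ≈ 4.9793
y* = (k*)^α = 4.9793^0.25 ≈ 1.4938
c* = (1 − s)·y* = (1 − 0.35) × 1.4938 ≈ 0.9710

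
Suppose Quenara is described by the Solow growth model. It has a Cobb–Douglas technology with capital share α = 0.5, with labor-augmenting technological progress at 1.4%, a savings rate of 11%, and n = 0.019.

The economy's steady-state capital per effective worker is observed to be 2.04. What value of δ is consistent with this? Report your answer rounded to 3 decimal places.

In steady state, investment equals break-even investment: s·k^α = (n + g + δ)·k.
So s / (n + g + δ) = (k*)^(1−α) = 2.04^0.5 = 1.4283.
Therefore n + g + δ = s / 1.4283 = 0.11 / 1.4283 = 0.0770, so δ = 0.0770 − 0.033 = 0.0440.

δ ≈ 0.044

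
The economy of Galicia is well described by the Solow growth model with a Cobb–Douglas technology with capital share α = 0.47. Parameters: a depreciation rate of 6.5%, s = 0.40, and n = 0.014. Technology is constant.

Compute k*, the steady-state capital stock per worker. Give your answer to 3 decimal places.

At the steady state, Δk = 0, so s·k^α = (n + δ)·k.
Rearranging, k^(1−α) = s / (n + δ).
k^0.53 = 0.40 / (0.014 + 0.065) = 0.40 / 0.079 = 5.0633
k* = 5.0633^(1/0.53) ≈ 21.3363

k* = 21.336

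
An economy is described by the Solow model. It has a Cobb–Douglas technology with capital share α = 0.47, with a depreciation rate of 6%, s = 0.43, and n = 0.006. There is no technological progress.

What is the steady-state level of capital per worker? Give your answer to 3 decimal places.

k* = 34.333

At the steady state, Δk = 0, so s·k^α = (n + δ)·k.
Dividing both sides by k: k^(1−α) = s / (n + δ).
k^0.53 = 0.43 / (0.006 + 0.060) = 0.43 / 0.066 = 6.5152
k* = 6.5152^(1/0.53) ≈ 34.3331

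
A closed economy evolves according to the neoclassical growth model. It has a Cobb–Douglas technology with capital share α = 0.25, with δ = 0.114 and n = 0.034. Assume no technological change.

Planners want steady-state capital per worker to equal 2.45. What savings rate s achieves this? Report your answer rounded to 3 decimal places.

Steady state requires s·f(k) = (n + δ)·k, i.e. s·k^α = (n + δ)·k.
So s / (n + δ) = (k*)^(1−α) = 2.45^0.75 = 1.9583.
Therefore s = 1.9583 × (n + δ) = 1.9583 × 0.148 = 0.2898.

s ≈ 0.290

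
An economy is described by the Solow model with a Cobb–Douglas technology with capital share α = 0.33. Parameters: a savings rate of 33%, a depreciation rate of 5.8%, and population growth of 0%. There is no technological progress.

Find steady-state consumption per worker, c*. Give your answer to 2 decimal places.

At the steady state, Δk = 0, so s·k^α = (n + δ)·k.
Rearranging, k^(1−α) = s / (n + δ).
k^0.67 = 0.33 / (0.000 + 0.058) = 0.33 / 0.058 = 5.6897
k* = 5.6897^(1/0.67) ≈ 13.3967
y* = (k*)^α = 13.3967^0.33 ≈ 2.3546
c* = (1 − s)·y* = (1 − 0.33) × 2.3546 ≈ 1.5776

c* = 1.58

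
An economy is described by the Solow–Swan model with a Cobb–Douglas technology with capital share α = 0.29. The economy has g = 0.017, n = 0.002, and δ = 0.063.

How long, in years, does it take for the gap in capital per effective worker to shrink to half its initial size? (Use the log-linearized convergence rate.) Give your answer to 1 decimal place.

about 11.9 years

Near the steady state the convergence rate is λ = (1 − α)(n + g + δ).
λ = (1 − 0.29) × 0.082 = 0.71 × 0.082 = 0.05822
Half-life = ln 2 / λ = 0.6931 / 0.05822 ≈ 11.90 years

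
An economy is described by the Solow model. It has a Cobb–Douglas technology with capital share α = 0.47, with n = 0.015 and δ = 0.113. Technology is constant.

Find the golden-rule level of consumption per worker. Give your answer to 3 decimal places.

c_gold ≈ 1.680

At the golden rule, f'(k) = n + δ, so α·k^(α−1) = n + δ and k_gold = (α/(n + δ))^(1/(1−α)).
k_gold = (0.47/0.128)^(1/0.53) = 3.6719^1.8868 ≈ 11.6369
c_gold = f(k_gold) − (n + δ)·k_gold = 3.1692 − 0.128×11.6369 ≈ 1.6797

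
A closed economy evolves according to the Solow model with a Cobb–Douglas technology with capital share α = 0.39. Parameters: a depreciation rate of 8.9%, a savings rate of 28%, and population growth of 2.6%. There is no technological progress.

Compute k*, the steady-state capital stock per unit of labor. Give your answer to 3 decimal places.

In steady state, investment equals break-even investment: s·k^α = (n + δ)·k.
Rearranging, k^(1−α) = s / (n + δ).
k^0.61 = 0.28 / (0.026 + 0.089) = 0.28 / 0.115 = 2.4348
k* = 2.4348^(1/0.61) ≈ 4.3008

k* ≈ 4.301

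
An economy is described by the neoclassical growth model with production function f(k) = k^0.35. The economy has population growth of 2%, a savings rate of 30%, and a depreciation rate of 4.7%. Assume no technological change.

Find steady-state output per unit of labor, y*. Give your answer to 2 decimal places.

At the steady state, Δk = 0, so s·k^α = (n + δ)·k.
Rearranging, k^(1−α) = s / (n + δ).
k^0.65 = 0.30 / (0.020 + 0.047) = 0.30 / 0.067 = 4.4776
k* = 4.4776^(1/0.65) ≈ 10.0371
y* = (k*)^α = 10.0371^0.35 ≈ 2.2416

y* ≈ 2.24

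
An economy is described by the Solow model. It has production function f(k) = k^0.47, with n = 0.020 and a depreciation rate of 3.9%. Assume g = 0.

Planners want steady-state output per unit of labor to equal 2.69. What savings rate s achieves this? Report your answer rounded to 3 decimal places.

s ≈ 0.180

At the steady state, Δk = 0, so s·k^α = (n + δ)·k.
Since y* = [s/(n + δ)]^(α/(1−α)), we have s/(n + δ) = (y*)^((1−α)/α) = 2.69^1.1277 = 3.0523.
Therefore s = 3.0523 × (n + δ) = 3.0523 × 0.059 = 0.1801.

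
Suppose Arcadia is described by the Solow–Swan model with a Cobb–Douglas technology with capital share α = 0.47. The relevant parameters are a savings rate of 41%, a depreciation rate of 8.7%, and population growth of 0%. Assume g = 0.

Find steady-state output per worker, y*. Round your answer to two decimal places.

In steady state, investment equals break-even investment: s·k^α = (n + δ)·k.
Rearranging, k^(1−α) = s / (n + δ).
k^0.53 = 0.41 / (0.000 + 0.087) = 0.41 / 0.087 = 4.7126
k* = 4.7126^(1/0.53) ≈ 18.6339
y* = (k*)^α = 18.6339^0.47 ≈ 3.9541

y* ≈ 3.95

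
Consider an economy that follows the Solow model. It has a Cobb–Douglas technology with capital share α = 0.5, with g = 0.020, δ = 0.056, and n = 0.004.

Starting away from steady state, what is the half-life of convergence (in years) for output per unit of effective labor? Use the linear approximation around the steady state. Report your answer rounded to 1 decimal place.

Near the steady state the convergence rate is λ = (1 − α)(n + g + δ).
λ = (1 − 0.5) × 0.080 = 0.5 × 0.080 = 0.0400
Half-life = ln 2 / λ = 0.6931 / 0.0400 ≈ 17.33 years

t_½ ≈ 17.3 years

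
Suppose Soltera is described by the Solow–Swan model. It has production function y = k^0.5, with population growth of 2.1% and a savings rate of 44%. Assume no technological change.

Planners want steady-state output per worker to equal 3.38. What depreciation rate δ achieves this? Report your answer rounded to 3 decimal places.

At the steady state, Δk = 0, so s·k^α = (n + δ)·k.
Since y* = [s/(n + δ)]^(α/(1−α)), we have s/(n + δ) = (y*)^((1−α)/α) = 3.38^1 = 3.3800.
Therefore n + δ = s / 3.3800 = 0.44 / 3.3800 = 0.1302, so δ = 0.1302 − 0.021 = 0.1092.

δ ≈ 0.109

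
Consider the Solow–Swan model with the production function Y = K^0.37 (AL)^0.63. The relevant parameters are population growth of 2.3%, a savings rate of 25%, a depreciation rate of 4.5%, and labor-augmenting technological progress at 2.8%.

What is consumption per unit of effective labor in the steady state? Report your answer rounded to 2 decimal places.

Steady state requires s·f(k) = (n + g + δ)·k, i.e. s·k^α = (n + g + δ)·k.
Dividing both sides by k: k^(1−α) = s / (n + g + δ).
k^0.63 = 0.25 / (0.023 + 0.028 + 0.045) = 0.25 / 0.096 = 2.6042
k* = 2.6042^(1/0.63) ≈ 4.5688
y* = (k*)^α = 4.5688^0.37 ≈ 1.7544
c* = (1 − s)·y* = (1 − 0.25) × 1.7544 ≈ 1.3158

c* = 1.32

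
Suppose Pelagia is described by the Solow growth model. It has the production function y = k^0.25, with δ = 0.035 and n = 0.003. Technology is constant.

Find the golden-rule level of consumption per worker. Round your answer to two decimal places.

At the golden rule, f'(k) = n + δ, so α·k^(α−1) = n + δ and k_gold = (α/(n + δ))^(1/(1−α)).
k_gold = (0.25/0.038)^(1/0.75) = 6.5789^1.3333 ≈ 12.3266
c_gold = f(k_gold) − (n + δ)·k_gold = 1.8737 − 0.038×12.3266 ≈ 1.4053

c_gold ≈ 1.41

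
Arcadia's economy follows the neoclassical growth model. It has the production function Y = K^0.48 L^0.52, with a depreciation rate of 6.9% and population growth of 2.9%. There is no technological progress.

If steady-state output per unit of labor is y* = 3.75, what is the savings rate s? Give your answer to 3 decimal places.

Steady state requires s·f(k) = (n + δ)·k, i.e. s·k^α = (n + δ)·k.
Since y* = [s/(n + δ)]^(α/(1−α)), we have s/(n + δ) = (y*)^((1−α)/α) = 3.75^1.0833 = 4.1865.
Therefore s = 4.1865 × (n + δ) = 4.1865 × 0.098 = 0.4103.

s ≈ 0.410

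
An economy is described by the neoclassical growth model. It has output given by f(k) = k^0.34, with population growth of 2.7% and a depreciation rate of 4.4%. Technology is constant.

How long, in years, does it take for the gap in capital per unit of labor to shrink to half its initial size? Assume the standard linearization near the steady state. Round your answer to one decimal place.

Near the steady state the convergence rate is λ = (1 − α)(n + δ).
λ = (1 − 0.34) × 0.071 = 0.66 × 0.071 = 0.04686
Half-life = ln 2 / λ = 0.6931 / 0.04686 ≈ 14.79 years

half-life ≈ 14.8 years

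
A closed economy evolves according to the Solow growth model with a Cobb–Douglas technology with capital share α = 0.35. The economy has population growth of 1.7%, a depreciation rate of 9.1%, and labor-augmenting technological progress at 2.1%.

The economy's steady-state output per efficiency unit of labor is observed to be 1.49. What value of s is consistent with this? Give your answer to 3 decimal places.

s ≈ 0.271

In steady state, investment equals break-even investment: s·k^α = (n + g + δ)·k.
Since y* = [s/(n + g + δ)]^(α/(1−α)), we have s/(n + g + δ) = (y*)^((1−α)/α) = 1.49^1.8571 = 2.0971.
Therefore s = 2.0971 × (n + g + δ) = 2.0971 × 0.129 = 0.2705.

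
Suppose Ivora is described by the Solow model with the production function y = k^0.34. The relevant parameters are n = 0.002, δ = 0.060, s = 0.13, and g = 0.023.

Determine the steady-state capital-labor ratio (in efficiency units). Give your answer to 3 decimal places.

k* = 1.904

In steady state, investment equals break-even investment: s·k^α = (n + g + δ)·k.
Dividing both sides by k: k^(1−α) = s / (n + g + δ).
k^0.66 = 0.13 / (0.002 + 0.023 + 0.060) = 0.13 / 0.085 = 1.5294
k* = 1.5294^(1/0.66) ≈ 1.9036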